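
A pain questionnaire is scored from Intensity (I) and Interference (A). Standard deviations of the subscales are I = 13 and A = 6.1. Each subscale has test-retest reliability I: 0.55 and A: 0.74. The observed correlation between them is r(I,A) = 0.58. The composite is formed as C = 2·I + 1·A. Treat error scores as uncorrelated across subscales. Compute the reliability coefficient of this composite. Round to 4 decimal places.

Var(C) = 2²·13² + 6.1² + 2·[2·13·6.1·0.58] = 713.21 + 183.976 = 897.186.
With uncorrelated errors the cross-covariances are all true-score covariance, so they carry over unchanged; only the diagonal terms shrink to ρᵢσᵢ².
True-score variance = [2²·13²·0.55 + 6.1²·0.74] + 183.976 = 399.335 + 183.976 = 583.311.
Reliability = 583.311 / 897.186 = 0.6502.

0.6502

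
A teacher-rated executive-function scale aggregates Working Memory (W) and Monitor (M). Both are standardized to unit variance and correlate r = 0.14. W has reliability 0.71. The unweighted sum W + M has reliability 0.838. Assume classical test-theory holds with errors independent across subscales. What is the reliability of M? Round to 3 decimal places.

Var(W+M) = 2 + 2·0.14 = 2.280.
True-score variance = ρ_W + ρ_M + 2·0.14, so 0.838 = (0.71 + ρ_M + 0.28) / 2.280.
ρ_M = 0.838·2.280 − 0.71 − 0.28 = 0.921.

0.921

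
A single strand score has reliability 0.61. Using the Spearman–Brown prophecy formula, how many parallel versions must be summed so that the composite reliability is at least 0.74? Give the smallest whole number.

k ≥ ρ*(1−ρ₁)/(ρ₁(1−ρ*)) = 0.74·0.39 / (0.61·0.26) = 1.820.
Smallest integer k = 2.

2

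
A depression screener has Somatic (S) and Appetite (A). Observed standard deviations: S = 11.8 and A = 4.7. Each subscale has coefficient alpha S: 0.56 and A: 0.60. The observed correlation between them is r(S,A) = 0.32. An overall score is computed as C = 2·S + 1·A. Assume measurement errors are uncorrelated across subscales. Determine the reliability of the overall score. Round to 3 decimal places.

0.609

Var(C) = 2²·11.8² + 4.7² + 2·[2·11.8·4.7·0.32] = 579.05 + 70.9888 = 650.039.
Because errors are independent across components, Cov(Tᵢ,Tⱼ) = Cov(Xᵢ,Xⱼ); the off-diagonal part of the true-score variance is the same as above.
True-score variance = [2²·11.8²·0.56 + 4.7²·0.60] + 70.9888 = 325.152 + 70.9888 = 396.14.
Reliability = 396.14 / 650.039 = 0.609.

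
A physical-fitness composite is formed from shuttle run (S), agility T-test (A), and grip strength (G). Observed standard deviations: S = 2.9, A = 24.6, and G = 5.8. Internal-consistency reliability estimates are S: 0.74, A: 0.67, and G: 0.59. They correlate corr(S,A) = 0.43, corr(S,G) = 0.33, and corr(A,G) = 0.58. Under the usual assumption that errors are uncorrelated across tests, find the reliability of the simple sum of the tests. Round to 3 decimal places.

Var(S+A+G) = 2.9² + 24.6² + 5.8² + 2·[2.9·24.6·0.43 + 2.9·5.8·0.33 + 24.6·5.8·0.58] = 647.21 + 237.962 = 885.172.
With uncorrelated errors the cross-covariances are all true-score covariance, so they carry over unchanged; only the diagonal terms shrink to ρᵢσᵢ².
True-score variance = [2.9²·0.74 + 24.6²·0.67 + 5.8²·0.59] + 237.962 = 431.528 + 237.962 = 669.491.
Reliability = 669.491 / 885.172 = 0.756.

0.756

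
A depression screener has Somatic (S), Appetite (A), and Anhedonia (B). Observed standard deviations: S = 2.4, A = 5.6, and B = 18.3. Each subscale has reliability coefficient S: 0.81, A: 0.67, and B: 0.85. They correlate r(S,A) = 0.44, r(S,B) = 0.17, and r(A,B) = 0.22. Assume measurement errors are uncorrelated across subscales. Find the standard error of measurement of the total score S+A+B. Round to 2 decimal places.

7.85

Var(total) = 372.01 + 71.8512 = 443.861.
True-score variance = 310.333 + 71.8512 = 382.185, so reliability = 0.8610.
Error variance = 443.861 − 382.185 = 61.6767; SEM = √61.6767 = 7.85.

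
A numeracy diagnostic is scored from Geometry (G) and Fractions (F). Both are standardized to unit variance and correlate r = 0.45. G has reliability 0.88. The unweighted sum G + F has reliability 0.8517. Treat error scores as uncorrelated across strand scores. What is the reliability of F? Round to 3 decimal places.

Var(G+F) = 2 + 2·0.45 = 2.900.
True-score variance = ρ_G + ρ_F + 2·0.45, so 0.8517 = (0.88 + ρ_F + 0.90) / 2.900.
ρ_F = 0.8517·2.900 − 0.88 − 0.90 = 0.690.

0.690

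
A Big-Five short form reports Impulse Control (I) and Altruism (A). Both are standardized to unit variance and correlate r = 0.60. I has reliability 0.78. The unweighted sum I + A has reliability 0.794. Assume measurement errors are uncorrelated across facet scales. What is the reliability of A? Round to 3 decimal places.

Var(I+A) = 2 + 2·0.60 = 3.200.
True-score variance = ρ_I + ρ_A + 2·0.60, so 0.794 = (0.78 + ρ_A + 1.20) / 3.200.
ρ_A = 0.794·3.200 − 0.78 − 1.20 = 0.561.

0.561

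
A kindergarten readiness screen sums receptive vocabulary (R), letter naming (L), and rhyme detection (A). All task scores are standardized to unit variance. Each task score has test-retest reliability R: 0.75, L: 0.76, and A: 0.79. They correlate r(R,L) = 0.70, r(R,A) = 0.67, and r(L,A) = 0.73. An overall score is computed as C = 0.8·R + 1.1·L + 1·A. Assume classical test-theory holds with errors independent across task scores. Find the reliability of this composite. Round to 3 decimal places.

Var(C) = 0.8² + 1.1² + 1 + 2·[0.88·0.70 + 0.8·0.67 + 1.1·0.73] = 2.85 + 3.91 = 6.76.
Under uncorrelated errors the observed covariances equal the true-score covariances, so only the own-variance terms attenuate.
True-score variance = [0.8²·0.75 + 1.1²·0.76 + 0.79] + 3.91 = 2.1896 + 3.91 = 6.0996.
Reliability = 6.0996 / 6.76 = 0.902.

0.902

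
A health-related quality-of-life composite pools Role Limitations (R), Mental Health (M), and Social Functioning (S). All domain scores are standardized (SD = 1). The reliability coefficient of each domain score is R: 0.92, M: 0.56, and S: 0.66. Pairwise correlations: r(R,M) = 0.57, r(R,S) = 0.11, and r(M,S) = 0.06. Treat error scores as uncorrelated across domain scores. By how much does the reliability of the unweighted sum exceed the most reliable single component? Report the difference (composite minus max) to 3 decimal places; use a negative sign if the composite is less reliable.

Var(sum) = 3 + 1.48 = 4.48; true-score variance = 2.14 + 1.48 = 3.62; composite reliability = 0.8080.
Max component reliability = 0.9200.
Difference = 0.8080 − 0.9200 = -0.112.

-0.112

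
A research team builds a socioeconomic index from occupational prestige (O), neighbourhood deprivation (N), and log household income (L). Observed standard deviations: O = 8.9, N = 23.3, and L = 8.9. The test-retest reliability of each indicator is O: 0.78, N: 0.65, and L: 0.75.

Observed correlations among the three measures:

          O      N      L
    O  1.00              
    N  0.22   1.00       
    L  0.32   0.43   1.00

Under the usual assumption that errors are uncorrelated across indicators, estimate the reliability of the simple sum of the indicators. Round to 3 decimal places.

Var(O+N+L) = 8.9² + 23.3² + 8.9² + 2·[8.9·23.3·0.22 + 8.9·8.9·0.32 + 23.3·8.9·0.43] = 701.31 + 320.275 = 1021.59.
Because errors are independent across components, Cov(Tᵢ,Tⱼ) = Cov(Xᵢ,Xⱼ); the off-diagonal part of the true-score variance is the same as above.
True-score variance = [8.9²·0.78 + 23.3²·0.65 + 8.9²·0.75] + 320.275 = 474.07 + 320.275 = 794.345.
Reliability = 794.345 / 1021.59 = 0.778.

0.778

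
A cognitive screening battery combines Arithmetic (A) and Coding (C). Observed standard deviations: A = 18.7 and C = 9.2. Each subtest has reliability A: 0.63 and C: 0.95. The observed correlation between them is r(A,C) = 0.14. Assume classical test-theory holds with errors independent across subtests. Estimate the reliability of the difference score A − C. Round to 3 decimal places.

Var(A−C) = 18.7² + 9.2² − 2·18.7·9.2·0.14 = 434.33 − 48.1712 = 386.159.
Under uncorrelated errors the observed covariances equal the true-score covariances, so only the own-variance terms attenuate.
True-score variance = [18.7²·0.63 + 9.2²·0.95] − 48.1712 = 300.713 − 48.1712 = 252.541.
Reliability = 252.541 / 386.159 = 0.654.

0.654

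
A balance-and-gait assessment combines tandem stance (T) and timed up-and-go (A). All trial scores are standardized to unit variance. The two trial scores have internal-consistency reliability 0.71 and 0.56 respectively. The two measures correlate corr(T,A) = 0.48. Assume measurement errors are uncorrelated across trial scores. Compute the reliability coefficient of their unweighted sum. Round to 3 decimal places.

0.753

Var(T+A) = 2 + 2·[0.48] = 2 + 0.96 = 2.96.
Under uncorrelated errors the observed covariances equal the true-score covariances, so only the own-variance terms attenuate.
True-score variance = [0.71 + 0.56] + 0.96 = 1.27 + 0.96 = 2.23.
Reliability = 2.23 / 2.96 = 0.753.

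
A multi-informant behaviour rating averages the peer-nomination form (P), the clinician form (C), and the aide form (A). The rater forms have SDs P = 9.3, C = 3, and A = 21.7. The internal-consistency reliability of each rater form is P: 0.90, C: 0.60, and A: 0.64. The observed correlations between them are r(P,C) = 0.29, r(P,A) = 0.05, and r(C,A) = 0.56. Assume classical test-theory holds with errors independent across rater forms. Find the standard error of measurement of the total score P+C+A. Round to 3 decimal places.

13.482

Var(total) = 566.38 + 109.275 = 675.655.
True-score variance = 384.611 + 109.275 = 493.886, so reliability = 0.7310.
Error variance = 675.655 − 493.886 = 181.769; SEM = √181.769 = 13.482.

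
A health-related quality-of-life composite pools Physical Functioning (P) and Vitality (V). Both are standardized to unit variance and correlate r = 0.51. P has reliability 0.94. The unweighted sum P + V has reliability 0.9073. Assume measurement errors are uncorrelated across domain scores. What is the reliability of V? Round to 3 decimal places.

Var(P+V) = 2 + 2·0.51 = 3.020.
True-score variance = ρ_P + ρ_V + 2·0.51, so 0.9073 = (0.94 + ρ_V + 1.02) / 3.020.
ρ_V = 0.9073·3.020 − 0.94 − 1.02 = 0.780.

0.780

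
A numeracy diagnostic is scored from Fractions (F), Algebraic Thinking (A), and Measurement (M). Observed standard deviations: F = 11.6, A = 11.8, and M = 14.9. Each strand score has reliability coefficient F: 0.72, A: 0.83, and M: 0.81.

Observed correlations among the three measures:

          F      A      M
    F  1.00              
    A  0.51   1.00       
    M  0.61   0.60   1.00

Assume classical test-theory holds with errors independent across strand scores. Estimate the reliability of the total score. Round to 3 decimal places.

Var(F+A+M) = 11.6² + 11.8² + 14.9² + 2·[11.6·11.8·0.51 + 11.6·14.9·0.61 + 11.8·14.9·0.60] = 495.81 + 561.466 = 1057.28.
Because errors are independent across components, Cov(Tᵢ,Tⱼ) = Cov(Xᵢ,Xⱼ); the off-diagonal part of the true-score variance is the same as above.
True-score variance = [11.6²·0.72 + 11.8²·0.83 + 14.9²·0.81] + 561.466 = 392.281 + 561.466 = 953.747.
Reliability = 953.747 / 1057.28 = 0.902.

0.902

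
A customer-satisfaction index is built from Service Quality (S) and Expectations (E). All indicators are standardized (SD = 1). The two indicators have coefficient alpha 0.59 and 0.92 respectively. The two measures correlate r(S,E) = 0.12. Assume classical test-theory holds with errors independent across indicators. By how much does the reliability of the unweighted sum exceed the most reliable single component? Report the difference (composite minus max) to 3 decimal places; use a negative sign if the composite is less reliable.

-0.139

Var(sum) = 2 + 0.24 = 2.24; true-score variance = 1.51 + 0.24 = 1.75; composite reliability = 0.7812.
Max component reliability = 0.9200.
Difference = 0.7812 − 0.9200 = -0.139.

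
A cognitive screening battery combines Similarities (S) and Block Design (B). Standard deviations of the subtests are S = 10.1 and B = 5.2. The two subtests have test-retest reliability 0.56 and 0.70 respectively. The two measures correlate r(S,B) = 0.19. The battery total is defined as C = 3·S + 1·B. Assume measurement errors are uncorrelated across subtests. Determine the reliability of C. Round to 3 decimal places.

Var(C) = 3²·10.1² + 5.2² + 2·[3·10.1·5.2·0.19] = 945.13 + 59.8728 = 1005.
With uncorrelated errors the cross-covariances are all true-score covariance, so they carry over unchanged; only the diagonal terms shrink to ρᵢσᵢ².
True-score variance = [3²·10.1²·0.56 + 5.2²·0.70] + 59.8728 = 533.058 + 59.8728 = 592.931.
Reliability = 592.931 / 1005 = 0.590.

0.590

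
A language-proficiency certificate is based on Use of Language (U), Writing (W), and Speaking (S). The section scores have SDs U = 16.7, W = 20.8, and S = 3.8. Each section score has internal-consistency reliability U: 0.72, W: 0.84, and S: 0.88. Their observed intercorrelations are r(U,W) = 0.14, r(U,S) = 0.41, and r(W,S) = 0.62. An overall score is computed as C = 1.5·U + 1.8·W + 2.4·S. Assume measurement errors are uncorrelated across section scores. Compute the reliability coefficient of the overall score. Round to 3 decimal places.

0.863

Var(C) = 1.5²·16.7² + 1.8²·20.8² + 2.4²·3.8² + 2·[2.7·16.7·20.8·0.14 + 3.6·16.7·3.8·0.41 + 4.32·20.8·3.8·0.62] = 2112.43 + 873.34 = 2985.77.
Because errors are independent across components, Cov(Tᵢ,Tⱼ) = Cov(Xᵢ,Xⱼ); the off-diagonal part of the true-score variance is the same as above.
True-score variance = [1.5²·16.7²·0.72 + 1.8²·20.8²·0.84 + 2.4²·3.8²·0.88] + 873.34 = 1702.47 + 873.34 = 2575.81.
Reliability = 2575.81 / 2985.77 = 0.863.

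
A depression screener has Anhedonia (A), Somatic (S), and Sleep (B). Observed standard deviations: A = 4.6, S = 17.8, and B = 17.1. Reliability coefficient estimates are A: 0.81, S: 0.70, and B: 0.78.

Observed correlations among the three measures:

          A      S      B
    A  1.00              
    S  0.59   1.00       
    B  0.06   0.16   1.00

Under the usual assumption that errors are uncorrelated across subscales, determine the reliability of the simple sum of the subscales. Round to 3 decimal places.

0.804

Var(A+S+B) = 4.6² + 17.8² + 17.1² + 2·[4.6·17.8·0.59 + 4.6·17.1·0.06 + 17.8·17.1·0.16] = 630.41 + 203.459 = 833.869.
Because errors are independent across components, Cov(Tᵢ,Tⱼ) = Cov(Xᵢ,Xⱼ); the off-diagonal part of the true-score variance is the same as above.
True-score variance = [4.6²·0.81 + 17.8²·0.70 + 17.1²·0.78] + 203.459 = 467.007 + 203.459 = 670.467.
Reliability = 670.467 / 833.869 = 0.804.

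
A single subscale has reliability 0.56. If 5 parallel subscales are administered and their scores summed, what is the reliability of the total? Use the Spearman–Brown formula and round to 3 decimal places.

ρ_k = kρ / (1 + (k−1)ρ) = 5·0.56 / (1 + 4·0.56) = 2.800 / 3.240 = 0.864.

0.864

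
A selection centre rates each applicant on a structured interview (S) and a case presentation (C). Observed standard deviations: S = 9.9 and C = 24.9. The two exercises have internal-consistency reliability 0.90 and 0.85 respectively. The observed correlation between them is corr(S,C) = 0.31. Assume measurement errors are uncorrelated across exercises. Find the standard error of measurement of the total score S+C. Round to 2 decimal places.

10.14

Var(total) = 718.02 + 152.836 = 870.856.
True-score variance = 615.217 + 152.836 = 768.054, so reliability = 0.8820.
Error variance = 870.856 − 768.054 = 102.802; SEM = √102.802 = 10.14.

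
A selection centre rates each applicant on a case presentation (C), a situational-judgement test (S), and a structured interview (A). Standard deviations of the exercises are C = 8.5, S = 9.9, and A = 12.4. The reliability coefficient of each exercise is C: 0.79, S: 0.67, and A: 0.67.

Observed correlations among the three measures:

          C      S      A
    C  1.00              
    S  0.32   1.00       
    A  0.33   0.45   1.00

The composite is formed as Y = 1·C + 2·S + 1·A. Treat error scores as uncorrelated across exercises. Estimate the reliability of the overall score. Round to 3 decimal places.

Var(Y) = 8.5² + 2²·9.9² + 12.4² + 2·[2·8.5·9.9·0.32 + 8.5·12.4·0.33 + 2·9.9·12.4·0.45] = 618.05 + 398.244 = 1016.29.
Because errors are independent across components, Cov(Tᵢ,Tⱼ) = Cov(Xᵢ,Xⱼ); the off-diagonal part of the true-score variance is the same as above.
True-score variance = [8.5²·0.79 + 2²·9.9²·0.67 + 12.4²·0.67] + 398.244 = 422.764 + 398.244 = 821.008.
Reliability = 821.008 / 1016.29 = 0.808.

0.808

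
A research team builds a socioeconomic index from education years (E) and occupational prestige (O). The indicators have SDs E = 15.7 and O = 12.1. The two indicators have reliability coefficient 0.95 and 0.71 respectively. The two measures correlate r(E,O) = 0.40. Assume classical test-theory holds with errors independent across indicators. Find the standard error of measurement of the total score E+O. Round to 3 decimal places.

Var(total) = 392.9 + 151.976 = 544.876.
True-score variance = 338.117 + 151.976 = 490.093, so reliability = 0.8995.
Error variance = 544.876 − 490.093 = 54.7834; SEM = √54.7834 = 7.402.

7.402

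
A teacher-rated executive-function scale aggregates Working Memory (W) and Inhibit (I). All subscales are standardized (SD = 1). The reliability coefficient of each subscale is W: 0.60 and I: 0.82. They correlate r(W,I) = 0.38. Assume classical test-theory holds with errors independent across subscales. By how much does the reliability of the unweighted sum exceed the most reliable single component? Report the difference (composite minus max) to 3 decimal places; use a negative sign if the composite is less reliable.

-0.030

Var(sum) = 2 + 0.76 = 2.76; true-score variance = 1.42 + 0.76 = 2.18; composite reliability = 0.7899.
Max component reliability = 0.8200.
Difference = 0.7899 − 0.8200 = -0.030.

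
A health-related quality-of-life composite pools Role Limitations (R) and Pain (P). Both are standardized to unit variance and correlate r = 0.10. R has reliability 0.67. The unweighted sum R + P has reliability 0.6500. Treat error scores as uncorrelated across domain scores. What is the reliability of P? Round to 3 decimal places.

0.560

Var(R+P) = 2 + 2·0.10 = 2.200.
True-score variance = ρ_R + ρ_P + 2·0.10, so 0.6500 = (0.67 + ρ_P + 0.20) / 2.200.
ρ_P = 0.6500·2.200 − 0.67 − 0.20 = 0.560.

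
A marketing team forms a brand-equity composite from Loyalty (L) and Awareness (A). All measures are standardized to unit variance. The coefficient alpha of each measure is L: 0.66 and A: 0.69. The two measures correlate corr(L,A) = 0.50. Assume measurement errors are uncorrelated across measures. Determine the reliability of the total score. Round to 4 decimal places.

0.7833

Var(L+A) = 2 + 2·[0.50] = 2 + 1 = 3.
With uncorrelated errors the cross-covariances are all true-score covariance, so they carry over unchanged; only the diagonal terms shrink to ρᵢσᵢ².
True-score variance = [0.66 + 0.69] + 1 = 1.35 + 1 = 2.35.
Reliability = 2.35 / 3 = 0.7833.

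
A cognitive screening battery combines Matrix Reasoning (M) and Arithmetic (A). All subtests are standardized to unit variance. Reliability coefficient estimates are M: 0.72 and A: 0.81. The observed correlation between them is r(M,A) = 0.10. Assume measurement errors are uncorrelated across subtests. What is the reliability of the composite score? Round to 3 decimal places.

0.786

Var(M+A) = 2 + 2·[0.10] = 2 + 0.2 = 2.2.
With uncorrelated errors the cross-covariances are all true-score covariance, so they carry over unchanged; only the diagonal terms shrink to ρᵢσᵢ².
True-score variance = [0.72 + 0.81] + 0.2 = 1.53 + 0.2 = 1.73.
Reliability = 1.73 / 2.2 = 0.786.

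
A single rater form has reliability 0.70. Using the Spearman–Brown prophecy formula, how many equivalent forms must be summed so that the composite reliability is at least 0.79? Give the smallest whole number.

2

k ≥ ρ*(1−ρ₁)/(ρ₁(1−ρ*)) = 0.79·0.30 / (0.70·0.21) = 1.612.
Smallest integer k = 2.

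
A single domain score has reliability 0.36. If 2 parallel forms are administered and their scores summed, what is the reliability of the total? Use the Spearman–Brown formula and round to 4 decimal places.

ρ_k = kρ / (1 + (k−1)ρ) = 2·0.36 / (1 + 1·0.36) = 0.720 / 1.360 = 0.5294.

0.5294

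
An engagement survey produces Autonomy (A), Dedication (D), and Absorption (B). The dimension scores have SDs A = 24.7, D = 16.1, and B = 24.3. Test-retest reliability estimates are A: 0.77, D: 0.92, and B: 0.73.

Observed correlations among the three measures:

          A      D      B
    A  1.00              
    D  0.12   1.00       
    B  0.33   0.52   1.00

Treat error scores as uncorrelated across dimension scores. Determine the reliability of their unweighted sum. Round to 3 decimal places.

Var(A+D+B) = 24.7² + 16.1² + 24.3² + 2·[24.7·16.1·0.12 + 24.7·24.3·0.33 + 16.1·24.3·0.52] = 1459.79 + 898.459 = 2358.25.
Under uncorrelated errors the observed covariances equal the true-score covariances, so only the own-variance terms attenuate.
True-score variance = [24.7²·0.77 + 16.1²·0.92 + 24.3²·0.73] + 898.459 = 1139.3 + 898.459 = 2037.76.
Reliability = 2037.76 / 2358.25 = 0.864.

0.864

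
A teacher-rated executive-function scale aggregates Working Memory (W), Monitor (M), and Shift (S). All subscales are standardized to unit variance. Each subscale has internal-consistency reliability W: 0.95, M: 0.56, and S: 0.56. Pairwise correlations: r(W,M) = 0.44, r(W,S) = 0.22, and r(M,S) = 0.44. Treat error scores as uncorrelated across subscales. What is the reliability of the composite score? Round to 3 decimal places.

Var(W+M+S) = 3 + 2·[0.44 + 0.22 + 0.44] = 3 + 2.2 = 5.2.
Because errors are independent across components, Cov(Tᵢ,Tⱼ) = Cov(Xᵢ,Xⱼ); the off-diagonal part of the true-score variance is the same as above.
True-score variance = [0.95 + 0.56 + 0.56] + 2.2 = 2.07 + 2.2 = 4.27.
Reliability = 4.27 / 5.2 = 0.821.

0.821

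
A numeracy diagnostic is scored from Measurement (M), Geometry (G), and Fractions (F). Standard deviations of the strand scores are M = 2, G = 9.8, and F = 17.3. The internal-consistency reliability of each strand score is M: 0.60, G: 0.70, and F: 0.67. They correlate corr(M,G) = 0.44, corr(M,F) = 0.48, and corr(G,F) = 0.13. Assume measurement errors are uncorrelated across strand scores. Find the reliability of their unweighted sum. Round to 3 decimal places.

0.738

Var(M+G+F) = 2² + 9.8² + 17.3² + 2·[2·9.8·0.44 + 2·17.3·0.48 + 9.8·17.3·0.13] = 399.33 + 94.5444 = 493.874.
Under uncorrelated errors the observed covariances equal the true-score covariances, so only the own-variance terms attenuate.
True-score variance = [2²·0.60 + 9.8²·0.70 + 17.3²·0.67] + 94.5444 = 270.152 + 94.5444 = 364.697.
Reliability = 364.697 / 493.874 = 0.738.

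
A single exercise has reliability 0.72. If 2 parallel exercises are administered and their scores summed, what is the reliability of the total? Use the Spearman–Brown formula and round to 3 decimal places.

ρ_k = kρ / (1 + (k−1)ρ) = 2·0.72 / (1 + 1·0.72) = 1.440 / 1.720 = 0.837.

0.837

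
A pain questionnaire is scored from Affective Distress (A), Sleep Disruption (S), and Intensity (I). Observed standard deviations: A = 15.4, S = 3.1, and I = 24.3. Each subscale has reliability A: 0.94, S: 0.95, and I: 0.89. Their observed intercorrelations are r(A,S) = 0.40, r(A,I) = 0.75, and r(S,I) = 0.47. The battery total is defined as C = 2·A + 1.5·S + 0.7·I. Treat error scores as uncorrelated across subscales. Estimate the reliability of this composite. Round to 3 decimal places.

0.960

Var(C) = 2²·15.4² + 1.5²·3.1² + 0.7²·24.3² + 2·[3·15.4·3.1·0.40 + 1.4·15.4·24.3·0.75 + 1.05·3.1·24.3·0.47] = 1259.6 + 974.789 = 2234.39.
With uncorrelated errors the cross-covariances are all true-score covariance, so they carry over unchanged; only the diagonal terms shrink to ρᵢσᵢ².
True-score variance = [2²·15.4²·0.94 + 1.5²·3.1²·0.95 + 0.7²·24.3²·0.89] + 974.789 = 1169.78 + 974.789 = 2144.56.
Reliability = 2144.56 / 2234.39 = 0.960.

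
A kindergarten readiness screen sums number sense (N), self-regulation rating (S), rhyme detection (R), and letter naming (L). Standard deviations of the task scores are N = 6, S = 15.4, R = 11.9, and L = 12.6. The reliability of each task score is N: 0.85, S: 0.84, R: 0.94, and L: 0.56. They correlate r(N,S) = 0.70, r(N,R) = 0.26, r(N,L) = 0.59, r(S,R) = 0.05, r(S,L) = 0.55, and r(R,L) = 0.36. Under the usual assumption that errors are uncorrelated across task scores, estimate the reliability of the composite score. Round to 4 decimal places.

0.8959

Var(N+S+R+L) = 6² + 15.4² + 11.9² + 12.6² + 2·[6·15.4·0.70 + 6·11.9·0.26 + 6·12.6·0.59 + 15.4·11.9·0.05 + 15.4·12.6·0.55 + 11.9·12.6·0.36] = 573.53 + 595.423 = 1168.95.
Because errors are independent across components, Cov(Tᵢ,Tⱼ) = Cov(Xᵢ,Xⱼ); the off-diagonal part of the true-score variance is the same as above.
True-score variance = [6²·0.85 + 15.4²·0.84 + 11.9²·0.94 + 12.6²·0.56] + 595.423 = 451.833 + 595.423 = 1047.26.
Reliability = 1047.26 / 1168.95 = 0.8959.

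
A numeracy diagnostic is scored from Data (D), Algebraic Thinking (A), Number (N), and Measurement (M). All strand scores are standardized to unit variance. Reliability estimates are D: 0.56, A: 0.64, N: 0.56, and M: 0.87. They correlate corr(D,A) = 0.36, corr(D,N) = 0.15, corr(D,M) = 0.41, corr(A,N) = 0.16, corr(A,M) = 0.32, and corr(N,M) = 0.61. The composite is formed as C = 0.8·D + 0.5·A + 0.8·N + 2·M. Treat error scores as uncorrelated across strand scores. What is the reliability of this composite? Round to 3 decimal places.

0.883

Var(C) = 0.8² + 0.5² + 0.8² + 2² + 2·[0.4·0.36 + 0.64·0.15 + 1.6·0.41 + 0.4·0.16 + 0.32 + 1.6·0.61] = 5.53 + 4.512 = 10.042.
With uncorrelated errors the cross-covariances are all true-score covariance, so they carry over unchanged; only the diagonal terms shrink to ρᵢσᵢ².
True-score variance = [0.8²·0.56 + 0.5²·0.64 + 0.8²·0.56 + 2²·0.87] + 4.512 = 4.3568 + 4.512 = 8.8688.
Reliability = 8.8688 / 10.042 = 0.883.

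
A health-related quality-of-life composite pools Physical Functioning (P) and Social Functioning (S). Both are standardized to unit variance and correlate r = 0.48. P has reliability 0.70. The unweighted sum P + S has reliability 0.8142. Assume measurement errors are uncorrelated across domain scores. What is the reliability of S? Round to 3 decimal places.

0.750

Var(P+S) = 2 + 2·0.48 = 2.960.
True-score variance = ρ_P + ρ_S + 2·0.48, so 0.8142 = (0.70 + ρ_S + 0.96) / 2.960.
ρ_S = 0.8142·2.960 − 0.70 − 0.96 = 0.750.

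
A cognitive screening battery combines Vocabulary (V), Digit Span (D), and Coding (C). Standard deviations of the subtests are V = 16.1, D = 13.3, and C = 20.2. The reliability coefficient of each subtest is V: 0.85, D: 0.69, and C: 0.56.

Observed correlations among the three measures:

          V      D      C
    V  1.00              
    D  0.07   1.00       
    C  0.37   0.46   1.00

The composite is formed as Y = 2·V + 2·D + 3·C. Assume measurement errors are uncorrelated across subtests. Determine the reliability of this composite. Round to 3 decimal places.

Var(Y) = 2²·16.1² + 2²·13.3² + 3²·20.2² + 2·[4·16.1·13.3·0.07 + 6·16.1·20.2·0.37 + 6·13.3·20.2·0.46] = 5416.76 + 3046.89 = 8463.65.
Under uncorrelated errors the observed covariances equal the true-score covariances, so only the own-variance terms attenuate.
True-score variance = [2²·16.1²·0.85 + 2²·13.3²·0.69 + 3²·20.2²·0.56] + 3046.89 = 3426.05 + 3046.89 = 6472.94.
Reliability = 6472.94 / 8463.65 = 0.765.

0.765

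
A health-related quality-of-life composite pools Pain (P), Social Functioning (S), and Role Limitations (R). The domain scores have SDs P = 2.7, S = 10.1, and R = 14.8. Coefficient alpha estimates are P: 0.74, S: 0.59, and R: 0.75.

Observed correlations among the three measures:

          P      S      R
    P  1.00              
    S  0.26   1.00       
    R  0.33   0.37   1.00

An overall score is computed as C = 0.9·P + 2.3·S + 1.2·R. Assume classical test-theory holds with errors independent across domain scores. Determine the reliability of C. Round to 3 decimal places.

0.754

Var(C) = 0.9²·2.7² + 2.3²·10.1² + 1.2²·14.8² + 2·[2.07·2.7·10.1·0.26 + 1.08·2.7·14.8·0.33 + 2.76·10.1·14.8·0.37] = 860.955 + 363.135 = 1224.09.
With uncorrelated errors the cross-covariances are all true-score covariance, so they carry over unchanged; only the diagonal terms shrink to ρᵢσᵢ².
True-score variance = [0.9²·2.7²·0.74 + 2.3²·10.1²·0.59 + 1.2²·14.8²·0.75] + 363.135 = 559.316 + 363.135 = 922.451.
Reliability = 922.451 / 1224.09 = 0.754.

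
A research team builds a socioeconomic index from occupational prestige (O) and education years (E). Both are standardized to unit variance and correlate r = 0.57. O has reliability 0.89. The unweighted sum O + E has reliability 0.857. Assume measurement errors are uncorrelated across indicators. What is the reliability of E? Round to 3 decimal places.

Var(O+E) = 2 + 2·0.57 = 3.140.
True-score variance = ρ_O + ρ_E + 2·0.57, so 0.857 = (0.89 + ρ_E + 1.14) / 3.140.
ρ_E = 0.857·3.140 − 0.89 − 1.14 = 0.661.

0.661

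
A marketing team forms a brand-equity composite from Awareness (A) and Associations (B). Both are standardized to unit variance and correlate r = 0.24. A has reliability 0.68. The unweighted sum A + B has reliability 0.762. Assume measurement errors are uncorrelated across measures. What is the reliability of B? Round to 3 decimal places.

Var(A+B) = 2 + 2·0.24 = 2.480.
True-score variance = ρ_A + ρ_B + 2·0.24, so 0.762 = (0.68 + ρ_B + 0.48) / 2.480.
ρ_B = 0.762·2.480 − 0.68 − 0.48 = 0.730.

0.730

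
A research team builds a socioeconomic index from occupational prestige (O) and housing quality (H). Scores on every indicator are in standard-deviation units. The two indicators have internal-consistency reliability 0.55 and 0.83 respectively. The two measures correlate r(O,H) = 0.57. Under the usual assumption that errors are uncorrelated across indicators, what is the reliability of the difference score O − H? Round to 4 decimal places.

Var(O−H) = 1 + 1 − 2·0.57 = 2 − 1.14 = 0.86.
With uncorrelated errors the cross-covariances are all true-score covariance, so they carry over unchanged; only the diagonal terms shrink to ρᵢσᵢ².
True-score variance = [0.55 + 0.83] − 1.14 = 1.38 − 1.14 = 0.24.
Reliability = 0.24 / 0.86 = 0.2791.

0.2791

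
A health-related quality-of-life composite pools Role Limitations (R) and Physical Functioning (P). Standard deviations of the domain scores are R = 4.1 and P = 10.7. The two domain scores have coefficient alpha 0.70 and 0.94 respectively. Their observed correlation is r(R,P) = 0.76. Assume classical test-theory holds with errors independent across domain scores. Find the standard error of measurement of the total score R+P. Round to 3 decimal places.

Var(total) = 131.3 + 66.6824 = 197.982.
True-score variance = 119.388 + 66.6824 = 186.07, so reliability = 0.9398.
Error variance = 197.982 − 186.07 = 11.9124; SEM = √11.9124 = 3.451.

3.451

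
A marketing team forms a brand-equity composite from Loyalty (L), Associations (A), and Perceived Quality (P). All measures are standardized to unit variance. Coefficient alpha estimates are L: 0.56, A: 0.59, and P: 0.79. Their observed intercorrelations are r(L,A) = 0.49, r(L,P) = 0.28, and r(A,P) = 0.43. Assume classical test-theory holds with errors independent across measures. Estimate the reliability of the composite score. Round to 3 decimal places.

0.804

Var(L+A+P) = 3 + 2·[0.49 + 0.28 + 0.43] = 3 + 2.4 = 5.4.
Because errors are independent across components, Cov(Tᵢ,Tⱼ) = Cov(Xᵢ,Xⱼ); the off-diagonal part of the true-score variance is the same as above.
True-score variance = [0.56 + 0.59 + 0.79] + 2.4 = 1.94 + 2.4 = 4.34.
Reliability = 4.34 / 5.4 = 0.804.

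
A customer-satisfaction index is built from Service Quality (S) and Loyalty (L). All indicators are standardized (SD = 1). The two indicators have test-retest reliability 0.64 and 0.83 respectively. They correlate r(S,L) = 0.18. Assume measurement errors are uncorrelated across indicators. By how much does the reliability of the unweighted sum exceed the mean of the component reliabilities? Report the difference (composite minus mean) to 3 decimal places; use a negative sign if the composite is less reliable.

Var(sum) = 2 + 0.36 = 2.36; true-score variance = 1.47 + 0.36 = 1.83; composite reliability = 0.7754.
Mean component reliability = 0.7350.
Difference = 0.7754 − 0.7350 = 0.040.

0.040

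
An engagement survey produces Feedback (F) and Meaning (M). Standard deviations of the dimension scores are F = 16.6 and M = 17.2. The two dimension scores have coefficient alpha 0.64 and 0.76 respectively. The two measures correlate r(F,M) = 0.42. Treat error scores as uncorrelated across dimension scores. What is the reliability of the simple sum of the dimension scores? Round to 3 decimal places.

0.790

Var(F+M) = 16.6² + 17.2² + 2·[16.6·17.2·0.42] = 571.4 + 239.837 = 811.237.
Because errors are independent across components, Cov(Tᵢ,Tⱼ) = Cov(Xᵢ,Xⱼ); the off-diagonal part of the true-score variance is the same as above.
True-score variance = [16.6²·0.64 + 17.2²·0.76] + 239.837 = 401.197 + 239.837 = 641.034.
Reliability = 641.034 / 811.237 = 0.790.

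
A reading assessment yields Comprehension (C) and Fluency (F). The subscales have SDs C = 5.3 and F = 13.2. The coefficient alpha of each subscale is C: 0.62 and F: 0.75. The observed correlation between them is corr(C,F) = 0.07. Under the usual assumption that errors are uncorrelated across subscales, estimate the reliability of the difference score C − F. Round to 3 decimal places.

0.718

Var(C−F) = 5.3² + 13.2² − 2·5.3·13.2·0.07 = 202.33 − 9.7944 = 192.536.
With uncorrelated errors the cross-covariances are all true-score covariance, so they carry over unchanged; only the diagonal terms shrink to ρᵢσᵢ².
True-score variance = [5.3²·0.62 + 13.2²·0.75] − 9.7944 = 148.096 − 9.7944 = 138.301.
Reliability = 138.301 / 192.536 = 0.718.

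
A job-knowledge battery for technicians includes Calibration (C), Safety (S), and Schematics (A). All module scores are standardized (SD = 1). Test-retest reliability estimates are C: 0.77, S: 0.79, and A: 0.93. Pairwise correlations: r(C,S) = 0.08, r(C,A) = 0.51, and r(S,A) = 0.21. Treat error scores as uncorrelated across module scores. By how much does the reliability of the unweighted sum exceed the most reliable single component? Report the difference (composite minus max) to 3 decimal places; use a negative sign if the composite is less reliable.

-0.041

Var(sum) = 3 + 1.6 = 4.6; true-score variance = 2.49 + 1.6 = 4.09; composite reliability = 0.8891.
Max component reliability = 0.9300.
Difference = 0.8891 − 0.9300 = -0.041.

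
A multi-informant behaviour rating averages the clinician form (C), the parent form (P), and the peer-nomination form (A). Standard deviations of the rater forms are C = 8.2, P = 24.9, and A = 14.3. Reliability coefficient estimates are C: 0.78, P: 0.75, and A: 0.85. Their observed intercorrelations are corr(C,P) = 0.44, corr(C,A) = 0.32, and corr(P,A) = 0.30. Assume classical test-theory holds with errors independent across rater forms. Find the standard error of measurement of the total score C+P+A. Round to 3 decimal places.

Var(total) = 891.74 + 468.367 = 1360.11.
True-score variance = 691.271 + 468.367 = 1159.64, so reliability = 0.8526.
Error variance = 1360.11 − 1159.64 = 200.469; SEM = √200.469 = 14.159.

14.159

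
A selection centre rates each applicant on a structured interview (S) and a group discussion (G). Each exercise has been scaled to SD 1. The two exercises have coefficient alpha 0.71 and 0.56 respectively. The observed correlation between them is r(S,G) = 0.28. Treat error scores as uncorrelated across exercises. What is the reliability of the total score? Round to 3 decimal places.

0.715

Var(S+G) = 2 + 2·[0.28] = 2 + 0.56 = 2.56.
Because errors are independent across components, Cov(Tᵢ,Tⱼ) = Cov(Xᵢ,Xⱼ); the off-diagonal part of the true-score variance is the same as above.
True-score variance = [0.71 + 0.56] + 0.56 = 1.27 + 0.56 = 1.83.
Reliability = 1.83 / 2.56 = 0.715.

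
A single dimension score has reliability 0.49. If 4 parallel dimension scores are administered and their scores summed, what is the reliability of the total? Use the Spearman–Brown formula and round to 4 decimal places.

ρ_k = kρ / (1 + (k−1)ρ) = 4·0.49 / (1 + 3·0.49) = 1.960 / 2.470 = 0.7935.

0.7935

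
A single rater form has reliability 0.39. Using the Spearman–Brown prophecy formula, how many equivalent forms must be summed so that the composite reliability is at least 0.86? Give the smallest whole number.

10

k ≥ ρ*(1−ρ₁)/(ρ₁(1−ρ*)) = 0.86·0.61 / (0.39·0.14) = 9.608.
Smallest integer k = 10.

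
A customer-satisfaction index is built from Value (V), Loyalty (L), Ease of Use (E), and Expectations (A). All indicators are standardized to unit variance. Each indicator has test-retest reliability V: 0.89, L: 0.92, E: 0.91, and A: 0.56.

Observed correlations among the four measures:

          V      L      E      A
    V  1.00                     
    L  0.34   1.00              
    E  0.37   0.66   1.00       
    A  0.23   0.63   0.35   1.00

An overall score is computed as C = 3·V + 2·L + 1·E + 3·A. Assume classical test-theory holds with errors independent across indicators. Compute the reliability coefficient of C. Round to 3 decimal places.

Var(C) = 3² + 2² + 1 + 3² + 2·[6·0.34 + 3·0.37 + 9·0.23 + 2·0.66 + 6·0.63 + 3·0.35] = 23 + 22.74 = 45.74.
Because errors are independent across components, Cov(Tᵢ,Tⱼ) = Cov(Xᵢ,Xⱼ); the off-diagonal part of the true-score variance is the same as above.
True-score variance = [3²·0.89 + 2²·0.92 + 0.91 + 3²·0.56] + 22.74 = 17.64 + 22.74 = 40.38.
Reliability = 40.38 / 45.74 = 0.883.

0.883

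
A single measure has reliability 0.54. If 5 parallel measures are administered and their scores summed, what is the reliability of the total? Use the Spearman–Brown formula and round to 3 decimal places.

0.854

ρ_k = kρ / (1 + (k−1)ρ) = 5·0.54 / (1 + 4·0.54) = 2.700 / 3.160 = 0.854.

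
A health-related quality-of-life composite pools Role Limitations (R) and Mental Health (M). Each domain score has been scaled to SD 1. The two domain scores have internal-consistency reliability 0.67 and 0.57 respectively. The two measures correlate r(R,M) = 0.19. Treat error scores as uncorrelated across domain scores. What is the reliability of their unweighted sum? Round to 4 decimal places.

0.6807

Var(R+M) = 2 + 2·[0.19] = 2 + 0.38 = 2.38.
With uncorrelated errors the cross-covariances are all true-score covariance, so they carry over unchanged; only the diagonal terms shrink to ρᵢσᵢ².
True-score variance = [0.67 + 0.57] + 0.38 = 1.24 + 0.38 = 1.62.
Reliability = 1.62 / 2.38 = 0.6807.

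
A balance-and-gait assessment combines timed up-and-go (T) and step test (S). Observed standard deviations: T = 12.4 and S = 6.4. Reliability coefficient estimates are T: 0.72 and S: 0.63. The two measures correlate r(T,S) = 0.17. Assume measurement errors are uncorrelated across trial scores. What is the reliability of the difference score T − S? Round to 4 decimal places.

0.6530

Var(T−S) = 12.4² + 6.4² − 2·12.4·6.4·0.17 = 194.72 − 26.9824 = 167.738.
With uncorrelated errors the cross-covariances are all true-score covariance, so they carry over unchanged; only the diagonal terms shrink to ρᵢσᵢ².
True-score variance = [12.4²·0.72 + 6.4²·0.63] − 26.9824 = 136.512 − 26.9824 = 109.53.
Reliability = 109.53 / 167.738 = 0.6530.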